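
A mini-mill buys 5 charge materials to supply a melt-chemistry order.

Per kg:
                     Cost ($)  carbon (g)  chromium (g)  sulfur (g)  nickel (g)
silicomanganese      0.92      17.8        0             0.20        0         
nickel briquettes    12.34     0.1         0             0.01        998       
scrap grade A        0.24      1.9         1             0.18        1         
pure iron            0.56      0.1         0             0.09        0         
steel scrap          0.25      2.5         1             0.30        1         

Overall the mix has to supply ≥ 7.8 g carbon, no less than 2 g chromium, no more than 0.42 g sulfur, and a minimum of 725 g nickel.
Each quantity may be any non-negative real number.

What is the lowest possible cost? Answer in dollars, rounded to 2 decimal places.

This is a linear program. Let x1 = kg of silicomanganese, x2 = kg of nickel briquettes, x3 = kg of scrap grade A, x4 = kg of pure iron, x5 = kg of steel scrap.
Minimise 0.92x1 + 12.34x2 + 0.24x3 + 0.56x4 + 0.25x5 s.t.:
  17.8x1 + 0.1x2 + 1.9x3 + 0.1x4 + 2.5x5 ≥ 7.8   (carbon)
  1x3 + 1x5 ≥ 2   (chromium)
  0.2x1 + 0.01x2 + 0.18x3 + 0.09x4 + 0.3x5 ≤ 0.42   (sulfur)
  998x2 + 1x3 + 1x5 ≥ 725   (nickel)
  x1, x2, x3, x4, x5 ≥ 0.
The optimal basis is {silicomanganese, nickel briquettes, scrap grade A, steel scrap}; pure iron drops out. The carbon, chromium, sulfur, nickel requirements are met with equality.
Optimal quantities: silicomanganese = 0.2181 kg, nickel briquettes = 0.7244 kg, scrap grade A = 1.924 kg, steel scrap = 0.07616 kg.
Objective = 0.92·0.2181 + 12.34·0.7244 + 0.24·1.924 + 0.25·0.07616 = 9.6205.

$9.62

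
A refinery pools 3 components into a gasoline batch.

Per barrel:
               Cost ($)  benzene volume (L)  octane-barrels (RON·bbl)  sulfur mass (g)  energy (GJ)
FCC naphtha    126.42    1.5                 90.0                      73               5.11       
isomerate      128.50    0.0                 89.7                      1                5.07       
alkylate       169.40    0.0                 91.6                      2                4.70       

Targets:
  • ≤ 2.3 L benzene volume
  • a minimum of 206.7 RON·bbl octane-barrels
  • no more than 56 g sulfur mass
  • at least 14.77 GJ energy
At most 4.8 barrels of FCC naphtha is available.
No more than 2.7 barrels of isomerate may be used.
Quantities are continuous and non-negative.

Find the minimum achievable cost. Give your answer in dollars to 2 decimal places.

Let x1 = barrels of FCC naphtha, x2 = barrels of isomerate, x3 = barrels of alkylate.
Minimise 126.42x1 + 128.5x2 + 169.4x3 s.t.:
  1.5x1 ≤ 2.3   (benzene volume)
  90x1 + 89.7x2 + 91.6x3 ≥ 206.7   (octane-barrels)
  73x1 + 1x2 + 2x3 ≤ 56   (sulfur mass)
  5.11x1 + 5.07x2 + 4.7x3 ≥ 14.77   (energy)
  x1 ≤ 4.8
  x2 ≤ 2.7
  x1, x2, x3 ≥ 0.
The optimal basis is {FCC naphtha, isomerate}; alkylate drops out. The sulfur mass and energy requirements are met with equality.
So FCC naphtha = 0.7374 barrels, isomerate = 2.17 barrels.
Hence cost = 126.42·0.7374 + 128.5·2.17 = $372.0671.

$372.07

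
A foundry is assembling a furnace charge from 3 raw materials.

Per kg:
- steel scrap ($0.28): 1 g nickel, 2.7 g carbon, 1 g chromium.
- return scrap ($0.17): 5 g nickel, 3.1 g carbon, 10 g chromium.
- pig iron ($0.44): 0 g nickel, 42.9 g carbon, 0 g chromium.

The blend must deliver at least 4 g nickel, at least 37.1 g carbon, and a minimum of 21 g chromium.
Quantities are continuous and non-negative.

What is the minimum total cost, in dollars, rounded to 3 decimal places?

$0.671

This is a linear program. Let x1 = kg of steel scrap, x2 = kg of return scrap, x3 = kg of pig iron.
Minimise 0.28x1 + 0.17x2 + 0.44x3 s.t.:
  1x1 + 5x2 ≥ 4   (nickel)
  2.7x1 + 3.1x2 + 42.9x3 ≥ 37.1   (carbon)
  1x1 + 10x2 ≥ 21   (chromium)
  x1, x2, x3 ≥ 0.
At the optimum only return scrap, pig iron are positive (steel scrap = 0). Binding constraints: carbon and chromium.
Solving gives x2 = 2.1, x3 = 0.7131.
Objective = 0.17·2.1 + 0.44·0.7131 = 0.67076.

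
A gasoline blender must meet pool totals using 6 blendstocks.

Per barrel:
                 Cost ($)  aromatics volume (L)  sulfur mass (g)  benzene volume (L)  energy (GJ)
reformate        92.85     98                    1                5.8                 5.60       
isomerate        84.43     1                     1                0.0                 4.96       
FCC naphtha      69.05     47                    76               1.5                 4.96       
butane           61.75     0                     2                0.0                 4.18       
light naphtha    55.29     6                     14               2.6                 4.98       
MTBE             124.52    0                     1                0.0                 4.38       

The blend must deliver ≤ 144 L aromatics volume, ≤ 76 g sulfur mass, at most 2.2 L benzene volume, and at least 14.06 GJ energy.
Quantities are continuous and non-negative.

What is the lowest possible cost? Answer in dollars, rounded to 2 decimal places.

This is a linear program. Let x1 = barrels of reformate, x2 = barrels of isomerate, x3 = barrels of FCC naphtha, x4 = barrels of butane, x5 = barrels of light naphtha, x6 = barrels of MTBE.
min 92.85x1 + 84.43x2 + 69.05x3 + 61.75x4 + 55.29x5 + 124.52x6 with:
  98x1 + 1x2 + 47x3 + 6x5 ≤ 144   (aromatics volume)
  1x1 + 1x2 + 76x3 + 2x4 + 14x5 + 1x6 ≤ 76   (sulfur mass)
  5.8x1 + 1.5x3 + 2.6x5 ≤ 2.2   (benzene volume)
  5.6x1 + 4.96x2 + 4.96x3 + 4.18x4 + 4.98x5 + 4.38x6 ≥ 14.06   (energy)
  x1, x2, x3, x4, x5, x6 ≥ 0.
The cheapest feasible vertex uses only butane, light naphtha; reformate, isomerate, FCC naphtha, MTBE are not used. Binding constraints: benzene volume and energy.
That vertex is x4 = 2.3555, x5 = 0.84615.
Hence cost = 61.75·2.3555 + 55.29·0.84615 = $192.2358.

$192.24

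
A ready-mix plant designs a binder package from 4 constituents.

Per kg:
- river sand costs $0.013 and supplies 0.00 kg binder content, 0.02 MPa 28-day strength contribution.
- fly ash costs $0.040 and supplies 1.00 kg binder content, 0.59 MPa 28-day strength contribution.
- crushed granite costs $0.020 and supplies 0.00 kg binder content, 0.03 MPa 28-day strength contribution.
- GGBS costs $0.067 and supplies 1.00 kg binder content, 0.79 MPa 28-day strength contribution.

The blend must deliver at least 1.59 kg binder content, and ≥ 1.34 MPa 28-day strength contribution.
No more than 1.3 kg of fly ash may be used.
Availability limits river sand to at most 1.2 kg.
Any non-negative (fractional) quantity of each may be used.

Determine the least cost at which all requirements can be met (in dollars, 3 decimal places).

$0.101

Let x1 = kg of river sand, x2 = kg of fly ash, x3 = kg of crushed granite, x4 = kg of GGBS.
Minimise 0.013x1 + 0.04x2 + 0.02x3 + 0.067x4 s.t.:
  1x2 + 1x4 ≥ 1.59   (binder content)
  0.02x1 + 0.59x2 + 0.03x3 + 0.79x4 ≥ 1.34   (28-day strength contribution)
  x2 ≤ 1.3
  x1 ≤ 1.2
  x1, x2, x3, x4 ≥ 0.
The optimal basis is {fly ash, GGBS}; river sand, crushed granite drop out. Binding constraints: 28-day strength contribution and the fly ash cap.
That vertex is x2 = 1.3, x4 = 0.7253.
Cost = 0.04·1.3 + 0.067·0.7253 = 0.10060.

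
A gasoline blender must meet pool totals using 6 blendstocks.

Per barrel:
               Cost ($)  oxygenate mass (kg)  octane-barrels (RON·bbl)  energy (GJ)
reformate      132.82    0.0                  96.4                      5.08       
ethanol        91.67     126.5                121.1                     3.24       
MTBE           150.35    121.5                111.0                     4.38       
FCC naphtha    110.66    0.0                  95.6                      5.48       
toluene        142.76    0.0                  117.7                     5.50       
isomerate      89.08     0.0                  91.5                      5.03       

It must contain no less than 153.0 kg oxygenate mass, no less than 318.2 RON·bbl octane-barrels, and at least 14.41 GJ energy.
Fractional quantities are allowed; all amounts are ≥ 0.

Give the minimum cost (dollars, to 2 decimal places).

Treat it as an LP. Let x1 = barrels of reformate, x2 = barrels of ethanol, x3 = barrels of MTBE, x4 = barrels of FCC naphtha, x5 = barrels of toluene, x6 = barrels of isomerate.
Minimise 132.82x1 + 91.67x2 + 150.35x3 + 110.66x4 + 142.76x5 + 89.08x6 with:
  126.5x2 + 121.5x3 ≥ 153   (oxygenate mass)
  96.4x1 + 121.1x2 + 111x3 + 95.6x4 + 117.7x5 + 91.5x6 ≥ 318.2   (octane-barrels)
  5.08x1 + 3.24x2 + 4.38x3 + 5.48x4 + 5.5x5 + 5.03x6 ≥ 14.41   (energy)
  x1, x2, x3, x4, x5, x6 ≥ 0.
The optimal basis is {ethanol, isomerate}; reformate, MTBE, FCC naphtha, toluene drop out. There the oxygenate mass and energy constraints are tight.
That vertex is x2 = 1.2095, x6 = 2.0857.
Total cost: 91.67·1.2095 + 89.08·2.0857 = 296.6690.

$296.67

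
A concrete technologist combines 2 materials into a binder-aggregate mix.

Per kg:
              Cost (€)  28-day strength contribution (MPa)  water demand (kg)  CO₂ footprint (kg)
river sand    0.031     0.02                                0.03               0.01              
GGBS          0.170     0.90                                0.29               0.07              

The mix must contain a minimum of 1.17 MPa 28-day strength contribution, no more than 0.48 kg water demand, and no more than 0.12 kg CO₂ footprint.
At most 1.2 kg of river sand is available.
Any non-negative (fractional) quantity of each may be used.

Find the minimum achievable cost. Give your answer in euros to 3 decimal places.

Let x1 = kg of river sand, x2 = kg of GGBS.
Minimise 0.031x1 + 0.17x2 s.t.:
  0.02x1 + 0.9x2 ≥ 1.17   (28-day strength contribution)
  0.03x1 + 0.29x2 ≤ 0.48   (water demand)
  0.01x1 + 0.07x2 ≤ 0.12   (CO₂ footprint)
  x1 ≤ 1.2
  x1, x2 ≥ 0.
The optimal basis is {GGBS}; river sand drops out. Binding constraint: 28-day strength contribution.
Solving gives x2 = 1.3.
Cost = 0.17·1.3 = 0.22100.

€0.221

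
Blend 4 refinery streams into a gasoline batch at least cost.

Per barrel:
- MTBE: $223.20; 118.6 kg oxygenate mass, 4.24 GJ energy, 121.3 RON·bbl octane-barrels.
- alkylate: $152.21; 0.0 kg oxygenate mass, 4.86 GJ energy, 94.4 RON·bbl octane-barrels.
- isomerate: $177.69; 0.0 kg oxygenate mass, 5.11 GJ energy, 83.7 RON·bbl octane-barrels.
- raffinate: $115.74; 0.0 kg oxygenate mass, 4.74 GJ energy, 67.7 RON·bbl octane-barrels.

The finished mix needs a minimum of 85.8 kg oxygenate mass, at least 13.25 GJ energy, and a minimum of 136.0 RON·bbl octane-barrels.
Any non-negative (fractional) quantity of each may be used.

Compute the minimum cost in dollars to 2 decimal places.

$410.11

Set it up as a linear program. Let x1 = barrels of MTBE, x2 = barrels of alkylate, x3 = barrels of isomerate, x4 = barrels of raffinate.
Minimize 223.2x1 + 152.21x2 + 177.69x3 + 115.74x4 subject to:
  118.6x1 ≥ 85.8   (oxygenate mass)
  4.24x1 + 4.86x2 + 5.11x3 + 4.74x4 ≥ 13.25   (energy)
  121.3x1 + 94.4x2 + 83.7x3 + 67.7x4 ≥ 136   (octane-barrels)
  x1, x2, x3, x4 ≥ 0.
The cheapest feasible vertex uses only MTBE, raffinate; alkylate, isomerate are not used. The oxygenate mass and energy requirements are met with equality.
That vertex is x1 = 0.72344, x4 = 2.14823.
Hence cost = 223.2·0.72344 + 115.74·2.14823 = $410.1079.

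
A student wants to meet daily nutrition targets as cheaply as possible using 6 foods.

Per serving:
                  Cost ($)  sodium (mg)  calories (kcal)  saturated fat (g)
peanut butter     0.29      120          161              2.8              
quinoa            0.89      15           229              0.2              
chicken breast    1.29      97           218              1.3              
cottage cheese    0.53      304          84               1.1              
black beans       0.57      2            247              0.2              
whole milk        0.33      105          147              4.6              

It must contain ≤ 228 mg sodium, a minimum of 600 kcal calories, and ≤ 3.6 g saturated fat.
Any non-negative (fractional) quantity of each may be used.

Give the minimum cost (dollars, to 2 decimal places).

Let x1 = servings of peanut butter, x2 = servings of quinoa, x3 = servings of chicken breast, x4 = servings of cottage cheese, x5 = servings of black beans, x6 = servings of whole milk.
Minimize 0.29x1 + 0.89x2 + 1.29x3 + 0.53x4 + 0.57x5 + 0.33x6 subject to:
  120x1 + 15x2 + 97x3 + 304x4 + 2x5 + 105x6 ≤ 228   (sodium)
  161x1 + 229x2 + 218x3 + 84x4 + 247x5 + 147x6 ≥ 600   (calories)
  2.8x1 + 0.2x2 + 1.3x3 + 1.1x4 + 0.2x5 + 4.6x6 ≤ 3.6   (saturated fat)
  x1, x2, x3, x4, x5, x6 ≥ 0.
The cheapest feasible vertex uses only peanut butter, black beans; quinoa, chicken breast, cottage cheese, whole milk are not used. There the calories and saturated fat constraints are tight.
That vertex is x1 = 1.167, x5 = 1.669.
Cost = 0.29·1.167 + 0.57·1.669 = 1.2898.

$1.29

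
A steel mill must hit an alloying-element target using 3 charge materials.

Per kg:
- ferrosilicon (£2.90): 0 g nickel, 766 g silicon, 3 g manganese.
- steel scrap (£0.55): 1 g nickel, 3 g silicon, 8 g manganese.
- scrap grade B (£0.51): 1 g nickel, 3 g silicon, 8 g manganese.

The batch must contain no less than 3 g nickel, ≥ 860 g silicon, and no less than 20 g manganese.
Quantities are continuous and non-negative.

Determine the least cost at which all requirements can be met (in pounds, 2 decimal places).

£4.75

This is a linear program. Let x1 = kg of ferrosilicon, x2 = kg of steel scrap, x3 = kg of scrap grade B.
Minimise 2.9x1 + 0.55x2 + 0.51x3 with:
  1x2 + 1x3 ≥ 3   (nickel)
  766x1 + 3x2 + 3x3 ≥ 860   (silicon)
  3x1 + 8x2 + 8x3 ≥ 20   (manganese)
  x1, x2, x3 ≥ 0.
The optimal basis is {ferrosilicon, scrap grade B}; steel scrap drops out. Binding constraints: nickel and silicon.
Solving gives x1 = 1.111, x3 = 3.
Cost = 2.9·1.111 + 0.51·3 = 4.7519.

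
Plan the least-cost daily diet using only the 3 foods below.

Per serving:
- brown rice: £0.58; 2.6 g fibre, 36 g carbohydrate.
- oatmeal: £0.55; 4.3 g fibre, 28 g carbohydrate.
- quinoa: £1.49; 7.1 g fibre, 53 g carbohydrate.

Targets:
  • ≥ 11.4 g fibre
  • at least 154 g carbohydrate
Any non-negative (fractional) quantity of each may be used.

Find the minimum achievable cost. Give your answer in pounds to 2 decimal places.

£2.49

Let x1 = servings of brown rice, x2 = servings of oatmeal, x3 = servings of quinoa.
Minimise 0.58x1 + 0.55x2 + 1.49x3 subject to:
  2.6x1 + 4.3x2 + 7.1x3 ≥ 11.4   (fibre)
  36x1 + 28x2 + 53x3 ≥ 154   (carbohydrate)
  x1, x2, x3 ≥ 0.
At the optimum only brown rice, oatmeal are positive (quinoa = 0). There the fibre and carbohydrate constraints are tight.
So brown rice = 4.183 servings, oatmeal = 0.122 servings.
Objective = 0.58·4.183 + 0.55·0.122 = 2.4932.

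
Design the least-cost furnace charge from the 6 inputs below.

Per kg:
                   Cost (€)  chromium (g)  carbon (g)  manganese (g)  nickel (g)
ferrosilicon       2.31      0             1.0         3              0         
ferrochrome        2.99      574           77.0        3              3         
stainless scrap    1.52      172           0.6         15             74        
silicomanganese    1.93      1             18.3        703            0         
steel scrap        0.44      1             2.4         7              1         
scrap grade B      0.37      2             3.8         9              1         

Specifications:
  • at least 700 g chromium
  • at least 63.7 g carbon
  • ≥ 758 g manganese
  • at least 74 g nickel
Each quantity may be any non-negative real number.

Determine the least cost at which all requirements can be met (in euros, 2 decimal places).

Let x1 = kg of ferrosilicon, x2 = kg of ferrochrome, x3 = kg of stainless scrap, x4 = kg of silicomanganese, x5 = kg of steel scrap, x6 = kg of scrap grade B.
min 2.31x1 + 2.99x2 + 1.52x3 + 1.93x4 + 0.44x5 + 0.37x6 subject to:
  574x2 + 172x3 + 1x4 + 1x5 + 2x6 ≥ 700   (chromium)
  1x1 + 77x2 + 0.6x3 + 18.3x4 + 2.4x5 + 3.8x6 ≥ 63.7   (carbon)
  3x1 + 3x2 + 15x3 + 703x4 + 7x5 + 9x6 ≥ 758   (manganese)
  3x2 + 74x3 + 1x5 + 1x6 ≥ 74   (nickel)
  x1, x2, x3, x4, x5, x6 ≥ 0.
The minimum-cost mix takes nothing from ferrosilicon, steel scrap, scrap grade B — only ferrochrome, stainless scrap, silicomanganese. The chromium, manganese, nickel requirements are met with equality.
So ferrochrome = 0.9293 kg, stainless scrap = 0.9623 kg, silicomanganese = 1.054 kg.
Hence cost = 2.99·0.9293 + 1.52·0.9623 + 1.93·1.054 = €6.2755.

€6.28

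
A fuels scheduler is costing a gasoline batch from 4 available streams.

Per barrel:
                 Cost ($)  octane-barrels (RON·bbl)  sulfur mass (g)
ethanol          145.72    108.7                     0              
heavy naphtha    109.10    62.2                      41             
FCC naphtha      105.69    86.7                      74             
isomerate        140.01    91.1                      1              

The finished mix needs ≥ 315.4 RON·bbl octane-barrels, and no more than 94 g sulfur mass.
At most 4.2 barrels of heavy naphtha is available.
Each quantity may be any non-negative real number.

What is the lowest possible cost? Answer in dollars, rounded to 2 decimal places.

$409.43

This is a linear program. Let x1 = barrels of ethanol, x2 = barrels of heavy naphtha, x3 = barrels of FCC naphtha, x4 = barrels of isomerate.
Minimise 145.72x1 + 109.1x2 + 105.69x3 + 140.01x4 subject to:
  108.7x1 + 62.2x2 + 86.7x3 + 91.1x4 ≥ 315.4   (octane-barrels)
  41x2 + 74x3 + 1x4 ≤ 94   (sulfur mass)
  x2 ≤ 4.2
  x1, x2, x3, x4 ≥ 0.
The optimal basis is {ethanol, FCC naphtha}; heavy naphtha, isomerate drop out. There the octane-barrels and sulfur mass constraints are tight.
So ethanol = 1.88839 barrels, FCC naphtha = 1.27027 barrels.
Objective = 145.72·1.88839 + 105.69·1.27027 = 409.4310.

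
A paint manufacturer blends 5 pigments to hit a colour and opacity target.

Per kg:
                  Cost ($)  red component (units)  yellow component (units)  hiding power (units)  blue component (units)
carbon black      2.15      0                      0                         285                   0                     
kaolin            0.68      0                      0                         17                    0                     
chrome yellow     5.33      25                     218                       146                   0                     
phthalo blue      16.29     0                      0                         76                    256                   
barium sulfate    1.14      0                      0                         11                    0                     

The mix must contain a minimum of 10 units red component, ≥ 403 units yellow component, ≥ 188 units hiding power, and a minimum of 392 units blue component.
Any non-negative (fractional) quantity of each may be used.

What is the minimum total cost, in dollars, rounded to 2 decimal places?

$34.80

Set it up as a linear program. Let x1 = kg of carbon black, x2 = kg of kaolin, x3 = kg of chrome yellow, x4 = kg of phthalo blue, x5 = kg of barium sulfate.
Minimize 2.15x1 + 0.68x2 + 5.33x3 + 16.29x4 + 1.14x5 s.t.:
  25x3 ≥ 10   (red component)
  218x3 ≥ 403   (yellow component)
  285x1 + 17x2 + 146x3 + 76x4 + 11x5 ≥ 188   (hiding power)
  256x4 ≥ 392   (blue component)
  x1, x2, x3, x4, x5 ≥ 0.
At the optimum only chrome yellow, phthalo blue are positive (carbon black, kaolin, barium sulfate = 0). The yellow component and blue component requirements are met with equality.
That vertex is x3 = 1.849, x4 = 1.531.
Objective = 5.33·1.849 + 16.29·1.531 = 34.7952.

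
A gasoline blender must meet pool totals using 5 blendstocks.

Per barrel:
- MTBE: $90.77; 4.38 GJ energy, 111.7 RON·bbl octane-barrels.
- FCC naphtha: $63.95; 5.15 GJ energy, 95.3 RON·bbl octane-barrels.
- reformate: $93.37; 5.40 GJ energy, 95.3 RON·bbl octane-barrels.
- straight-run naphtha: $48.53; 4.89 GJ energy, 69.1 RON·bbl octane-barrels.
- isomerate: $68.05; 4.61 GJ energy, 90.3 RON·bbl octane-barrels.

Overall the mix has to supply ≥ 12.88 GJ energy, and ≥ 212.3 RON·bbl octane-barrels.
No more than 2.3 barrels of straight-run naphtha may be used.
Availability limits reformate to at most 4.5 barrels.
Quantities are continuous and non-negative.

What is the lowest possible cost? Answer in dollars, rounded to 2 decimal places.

$145.09

Let x1 = barrels of MTBE, x2 = barrels of FCC naphtha, x3 = barrels of reformate, x4 = barrels of straight-run naphtha, x5 = barrels of isomerate.
Minimise 90.77x1 + 63.95x2 + 93.37x3 + 48.53x4 + 68.05x5 with:
  4.38x1 + 5.15x2 + 5.4x3 + 4.89x4 + 4.61x5 ≥ 12.88   (energy)
  111.7x1 + 95.3x2 + 95.3x3 + 69.1x4 + 90.3x5 ≥ 212.3   (octane-barrels)
  x4 ≤ 2.3
  x3 ≤ 4.5
  x1, x2, x3, x4, x5 ≥ 0.
At the optimum only FCC naphtha, straight-run naphtha are positive (MTBE, reformate, isomerate = 0). The energy and octane-barrels requirements are met with equality.
Solving gives x2 = 1.34486, x4 = 1.21758.
Cost = 63.95·1.34486 + 48.53·1.21758 = 145.0930.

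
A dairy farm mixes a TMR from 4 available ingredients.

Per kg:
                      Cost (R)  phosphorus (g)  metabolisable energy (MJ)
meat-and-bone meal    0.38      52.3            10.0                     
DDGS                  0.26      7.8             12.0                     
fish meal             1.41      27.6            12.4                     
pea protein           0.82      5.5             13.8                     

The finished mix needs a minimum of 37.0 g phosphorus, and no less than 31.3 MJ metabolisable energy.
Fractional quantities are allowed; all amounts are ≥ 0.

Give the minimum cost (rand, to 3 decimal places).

R0.738

Let x1 = kg of meat-and-bone meal, x2 = kg of DDGS, x3 = kg of fish meal, x4 = kg of pea protein.
Minimize 0.38x1 + 0.26x2 + 1.41x3 + 0.82x4 with:
  52.3x1 + 7.8x2 + 27.6x3 + 5.5x4 ≥ 37   (phosphorus)
  10x1 + 12x2 + 12.4x3 + 13.8x4 ≥ 31.3   (metabolisable energy)
  x1, x2, x3, x4 ≥ 0.
The minimum-cost mix takes nothing from fish meal, pea protein — only meat-and-bone meal, DDGS. There the phosphorus and metabolisable energy constraints are tight.
Solving gives x1 = 0.36365, x2 = 2.3053.
Objective = 0.38·0.36365 + 0.26·2.3053 = 0.73757.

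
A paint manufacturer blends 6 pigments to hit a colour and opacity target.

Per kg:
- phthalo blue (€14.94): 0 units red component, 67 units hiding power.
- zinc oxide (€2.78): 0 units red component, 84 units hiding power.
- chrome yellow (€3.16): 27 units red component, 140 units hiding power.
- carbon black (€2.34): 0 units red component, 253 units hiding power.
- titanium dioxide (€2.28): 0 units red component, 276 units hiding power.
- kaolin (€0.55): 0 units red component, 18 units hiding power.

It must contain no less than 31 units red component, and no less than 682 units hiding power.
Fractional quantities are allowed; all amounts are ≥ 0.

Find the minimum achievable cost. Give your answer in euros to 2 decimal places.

Set it up as a linear program. Let x1 = kg of phthalo blue, x2 = kg of zinc oxide, x3 = kg of chrome yellow, x4 = kg of carbon black, x5 = kg of titanium dioxide, x6 = kg of kaolin.
Minimize 14.94x1 + 2.78x2 + 3.16x3 + 2.34x4 + 2.28x5 + 0.55x6 s.t.:
  27x3 ≥ 31   (red component)
  67x1 + 84x2 + 140x3 + 253x4 + 276x5 + 18x6 ≥ 682   (hiding power)
  x1, x2, x3, x4, x5, x6 ≥ 0.
The minimum-cost mix takes nothing from phthalo blue, zinc oxide, carbon black, kaolin — only chrome yellow, titanium dioxide. There the red component and hiding power constraints are tight.
Optimal quantities: chrome yellow = 1.148 kg, titanium dioxide = 1.889 kg.
Hence cost = 3.16·1.148 + 2.28·1.889 = €7.9346.

€7.93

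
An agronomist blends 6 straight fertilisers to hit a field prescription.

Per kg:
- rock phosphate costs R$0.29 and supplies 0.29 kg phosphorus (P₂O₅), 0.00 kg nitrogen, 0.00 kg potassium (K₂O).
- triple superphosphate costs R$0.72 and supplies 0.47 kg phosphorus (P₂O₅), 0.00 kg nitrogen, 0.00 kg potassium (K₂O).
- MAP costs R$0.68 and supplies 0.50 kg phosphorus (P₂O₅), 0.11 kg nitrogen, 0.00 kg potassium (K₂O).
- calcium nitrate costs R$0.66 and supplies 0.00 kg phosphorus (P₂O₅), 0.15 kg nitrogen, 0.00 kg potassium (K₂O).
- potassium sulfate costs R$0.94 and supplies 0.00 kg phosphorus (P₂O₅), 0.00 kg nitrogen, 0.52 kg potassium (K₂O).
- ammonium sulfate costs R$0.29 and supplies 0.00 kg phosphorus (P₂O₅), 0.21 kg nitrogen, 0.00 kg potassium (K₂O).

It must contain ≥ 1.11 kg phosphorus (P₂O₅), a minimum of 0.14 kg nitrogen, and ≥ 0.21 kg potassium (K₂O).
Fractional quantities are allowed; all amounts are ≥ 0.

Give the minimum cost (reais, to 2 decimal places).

R$1.68

Let x1 = kg of rock phosphate, x2 = kg of triple superphosphate, x3 = kg of MAP, x4 = kg of calcium nitrate, x5 = kg of potassium sulfate, x6 = kg of ammonium sulfate.
min 0.29x1 + 0.72x2 + 0.68x3 + 0.66x4 + 0.94x5 + 0.29x6 subject to:
  0.29x1 + 0.47x2 + 0.5x3 ≥ 1.11   (phosphorus (P₂O₅))
  0.11x3 + 0.15x4 + 0.21x6 ≥ 0.14   (nitrogen)
  0.52x5 ≥ 0.21   (potassium (K₂O))
  x1, x2, x3, x4, x5, x6 ≥ 0.
The minimum-cost mix takes nothing from triple superphosphate, MAP, calcium nitrate — only rock phosphate, potassium sulfate, ammonium sulfate. The phosphorus (P₂O₅), nitrogen, potassium (K₂O) requirements are met with equality.
Solving gives x1 = 3.828, x5 = 0.4038, x6 = 0.6667.
Objective = 0.29·3.828 + 0.94·0.4038 + 0.29·0.6667 = 1.6830.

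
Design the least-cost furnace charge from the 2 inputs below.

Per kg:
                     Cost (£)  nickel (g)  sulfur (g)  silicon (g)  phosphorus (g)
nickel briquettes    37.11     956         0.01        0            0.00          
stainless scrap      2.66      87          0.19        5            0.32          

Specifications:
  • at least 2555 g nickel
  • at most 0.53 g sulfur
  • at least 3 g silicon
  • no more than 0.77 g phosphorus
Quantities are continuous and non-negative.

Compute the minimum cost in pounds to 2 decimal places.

£97.45

Let x1 = kg of nickel briquettes, x2 = kg of stainless scrap.
min 37.11x1 + 2.66x2 with:
  956x1 + 87x2 ≥ 2555   (nickel)
  0.01x1 + 0.19x2 ≤ 0.53   (sulfur)
  5x2 ≥ 3   (silicon)
  0.32x2 ≤ 0.77   (phosphorus)
  x1, x2 ≥ 0.
Both inputs are positive at the optimum. The nickel and phosphorus requirements are met with equality.
So nickel briquettes = 2.4536 kg, stainless scrap = 2.4062 kg.
Cost = 37.11·2.4536 + 2.66·2.4062 = 97.4536.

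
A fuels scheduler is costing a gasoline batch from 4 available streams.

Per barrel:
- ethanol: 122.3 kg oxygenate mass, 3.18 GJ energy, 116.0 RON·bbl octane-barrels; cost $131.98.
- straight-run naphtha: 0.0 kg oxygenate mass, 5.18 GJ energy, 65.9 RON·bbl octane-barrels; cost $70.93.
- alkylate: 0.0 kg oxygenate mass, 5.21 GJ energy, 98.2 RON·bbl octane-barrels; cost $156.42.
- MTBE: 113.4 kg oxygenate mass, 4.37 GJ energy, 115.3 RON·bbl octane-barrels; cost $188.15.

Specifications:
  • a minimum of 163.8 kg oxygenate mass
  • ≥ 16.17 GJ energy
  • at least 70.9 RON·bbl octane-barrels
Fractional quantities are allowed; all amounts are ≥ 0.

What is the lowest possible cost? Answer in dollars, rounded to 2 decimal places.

Set it up as a linear program. Let x1 = barrels of ethanol, x2 = barrels of straight-run naphtha, x3 = barrels of alkylate, x4 = barrels of MTBE.
Minimise 131.98x1 + 70.93x2 + 156.42x3 + 188.15x4 with:
  122.3x1 + 113.4x4 ≥ 163.8   (oxygenate mass)
  3.18x1 + 5.18x2 + 5.21x3 + 4.37x4 ≥ 16.17   (energy)
  116x1 + 65.9x2 + 98.2x3 + 115.3x4 ≥ 70.9   (octane-barrels)
  x1, x2, x3, x4 ≥ 0.
The minimum-cost mix takes nothing from alkylate, MTBE — only ethanol, straight-run naphtha. Binding constraints: oxygenate mass and energy.
That vertex is x1 = 1.3393, x2 = 2.2994.
Objective = 131.98·1.3393 + 70.93·2.2994 = 339.8573.

$339.86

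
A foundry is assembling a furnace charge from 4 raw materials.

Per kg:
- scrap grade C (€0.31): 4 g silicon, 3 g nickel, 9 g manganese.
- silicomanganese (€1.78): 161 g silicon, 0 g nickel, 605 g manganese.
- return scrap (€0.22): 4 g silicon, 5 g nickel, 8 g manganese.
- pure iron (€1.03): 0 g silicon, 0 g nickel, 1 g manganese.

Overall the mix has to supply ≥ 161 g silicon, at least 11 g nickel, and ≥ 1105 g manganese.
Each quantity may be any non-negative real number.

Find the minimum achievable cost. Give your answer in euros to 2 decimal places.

Treat it as an LP. Let x1 = kg of scrap grade C, x2 = kg of silicomanganese, x3 = kg of return scrap, x4 = kg of pure iron.
min 0.31x1 + 1.78x2 + 0.22x3 + 1.03x4 with:
  4x1 + 161x2 + 4x3 ≥ 161   (silicon)
  3x1 + 5x3 ≥ 11   (nickel)
  9x1 + 605x2 + 8x3 + 1x4 ≥ 1105   (manganese)
  x1, x2, x3, x4 ≥ 0.
The optimal basis is {silicomanganese, return scrap}; scrap grade C, pure iron drop out. There the nickel and manganese constraints are tight.
Optimal quantities: silicomanganese = 1.797 kg, return scrap = 2.2 kg.
Total cost: 1.78·1.797 + 0.22·2.2 = 3.6827.

€3.68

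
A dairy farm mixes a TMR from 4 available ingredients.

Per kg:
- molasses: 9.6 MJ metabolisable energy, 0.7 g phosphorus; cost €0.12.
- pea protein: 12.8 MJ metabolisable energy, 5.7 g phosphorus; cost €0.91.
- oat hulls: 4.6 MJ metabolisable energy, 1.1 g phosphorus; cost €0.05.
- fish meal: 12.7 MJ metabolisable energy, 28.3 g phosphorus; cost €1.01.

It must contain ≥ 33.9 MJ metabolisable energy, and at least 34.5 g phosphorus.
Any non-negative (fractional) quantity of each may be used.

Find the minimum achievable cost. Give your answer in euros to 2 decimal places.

€1.28

Treat it as an LP. Let x1 = kg of molasses, x2 = kg of pea protein, x3 = kg of oat hulls, x4 = kg of fish meal.
Minimize 0.12x1 + 0.91x2 + 0.05x3 + 1.01x4 s.t.:
  9.6x1 + 12.8x2 + 4.6x3 + 12.7x4 ≥ 33.9   (metabolisable energy)
  0.7x1 + 5.7x2 + 1.1x3 + 28.3x4 ≥ 34.5   (phosphorus)
  x1, x2, x3, x4 ≥ 0.
At the optimum only oat hulls, fish meal are positive (molasses, pea protein = 0). There the metabolisable energy and phosphorus constraints are tight.
So oat hulls = 4.485 kg, fish meal = 1.045 kg.
Total cost: 0.05·4.485 + 1.01·1.045 = 1.2797.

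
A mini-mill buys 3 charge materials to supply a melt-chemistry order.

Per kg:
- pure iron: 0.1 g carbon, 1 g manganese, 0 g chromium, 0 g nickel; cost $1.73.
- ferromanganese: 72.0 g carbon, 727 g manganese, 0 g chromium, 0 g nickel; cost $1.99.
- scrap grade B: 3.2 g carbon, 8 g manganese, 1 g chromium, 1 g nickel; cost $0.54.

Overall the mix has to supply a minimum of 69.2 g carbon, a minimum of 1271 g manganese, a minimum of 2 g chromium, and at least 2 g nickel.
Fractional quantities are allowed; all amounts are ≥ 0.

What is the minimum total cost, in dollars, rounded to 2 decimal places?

$4.52

Treat it as an LP. Let x1 = kg of pure iron, x2 = kg of ferromanganese, x3 = kg of scrap grade B.
min 1.73x1 + 1.99x2 + 0.54x3 subject to:
  0.1x1 + 72x2 + 3.2x3 ≥ 69.2   (carbon)
  1x1 + 727x2 + 8x3 ≥ 1271   (manganese)
  1x3 ≥ 2   (chromium)
  1x3 ≥ 2   (nickel)
  x1, x2, x3 ≥ 0.
The cheapest feasible vertex uses only ferromanganese, scrap grade B; pure iron is not used. Binding constraints: manganese, chromium, nickel.
Optimal quantities: ferromanganese = 1.7263 kg, scrap grade B = 2 kg.
Hence cost = 1.99·1.7263 + 0.54·2 = $4.5153.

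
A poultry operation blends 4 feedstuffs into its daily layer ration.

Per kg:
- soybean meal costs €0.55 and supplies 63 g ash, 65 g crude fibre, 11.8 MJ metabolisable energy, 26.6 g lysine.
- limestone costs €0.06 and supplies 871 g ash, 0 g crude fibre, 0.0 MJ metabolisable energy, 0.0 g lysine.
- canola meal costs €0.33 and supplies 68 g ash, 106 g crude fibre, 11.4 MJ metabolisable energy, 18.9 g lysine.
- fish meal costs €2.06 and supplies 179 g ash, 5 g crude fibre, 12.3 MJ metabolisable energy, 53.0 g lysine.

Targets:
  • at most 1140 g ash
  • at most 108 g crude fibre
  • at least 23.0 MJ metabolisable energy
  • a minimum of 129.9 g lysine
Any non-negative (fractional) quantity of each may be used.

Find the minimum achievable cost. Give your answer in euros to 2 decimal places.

This is a linear program. Let x1 = kg of soybean meal, x2 = kg of limestone, x3 = kg of canola meal, x4 = kg of fish meal.
min 0.55x1 + 0.06x2 + 0.33x3 + 2.06x4 subject to:
  63x1 + 871x2 + 68x3 + 179x4 ≤ 1140   (ash)
  65x1 + 106x3 + 5x4 ≤ 108   (crude fibre)
  11.8x1 + 11.4x3 + 12.3x4 ≥ 23   (metabolisable energy)
  26.6x1 + 18.9x3 + 53x4 ≥ 129.9   (lysine)
  x1, x2, x3, x4 ≥ 0.
At the optimum only soybean meal, fish meal are positive (limestone, canola meal = 0). Binding constraints: crude fibre and lysine.
So soybean meal = 1.532 kg, fish meal = 1.682 kg.
Total cost: 0.55·1.532 + 2.06·1.682 = 4.3075.

€4.31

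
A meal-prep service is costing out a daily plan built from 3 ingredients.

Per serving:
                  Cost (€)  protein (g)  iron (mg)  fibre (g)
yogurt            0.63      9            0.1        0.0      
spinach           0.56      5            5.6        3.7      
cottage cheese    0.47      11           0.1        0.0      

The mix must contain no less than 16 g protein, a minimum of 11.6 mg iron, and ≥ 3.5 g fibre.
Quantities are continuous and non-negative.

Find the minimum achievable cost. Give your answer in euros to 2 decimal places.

Set it up as a linear program. Let x1 = servings of yogurt, x2 = servings of spinach, x3 = servings of cottage cheese.
Minimize 0.63x1 + 0.56x2 + 0.47x3 with:
  9x1 + 5x2 + 11x3 ≥ 16   (protein)
  0.1x1 + 5.6x2 + 0.1x3 ≥ 11.6   (iron)
  3.7x2 ≥ 3.5   (fibre)
  x1, x2, x3 ≥ 0.
The optimal basis is {spinach, cottage cheese}; yogurt drops out. The protein and iron requirements are met with equality.
Solving gives x2 = 2.062, x3 = 0.5172.
Total cost: 0.56·2.062 + 0.47·0.5172 = 1.3978.

€1.40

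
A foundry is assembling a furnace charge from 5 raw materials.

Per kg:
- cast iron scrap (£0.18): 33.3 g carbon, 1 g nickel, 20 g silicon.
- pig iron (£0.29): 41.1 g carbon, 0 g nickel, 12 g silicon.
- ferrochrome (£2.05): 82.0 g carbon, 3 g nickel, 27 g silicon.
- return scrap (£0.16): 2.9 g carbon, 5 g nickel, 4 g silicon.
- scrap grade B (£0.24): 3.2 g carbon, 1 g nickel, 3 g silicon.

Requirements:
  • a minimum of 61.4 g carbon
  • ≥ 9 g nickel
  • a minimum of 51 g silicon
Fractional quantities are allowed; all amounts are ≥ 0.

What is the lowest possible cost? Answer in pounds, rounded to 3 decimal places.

£0.626

Let x1 = kg of cast iron scrap, x2 = kg of pig iron, x3 = kg of ferrochrome, x4 = kg of return scrap, x5 = kg of scrap grade B.
Minimize 0.18x1 + 0.29x2 + 2.05x3 + 0.16x4 + 0.24x5 subject to:
  33.3x1 + 41.1x2 + 82x3 + 2.9x4 + 3.2x5 ≥ 61.4   (carbon)
  1x1 + 3x3 + 5x4 + 1x5 ≥ 9   (nickel)
  20x1 + 12x2 + 27x3 + 4x4 + 3x5 ≥ 51   (silicon)
  x1, x2, x3, x4, x5 ≥ 0.
At the optimum only cast iron scrap, return scrap are positive (pig iron, ferrochrome, scrap grade B = 0). Binding constraints: nickel and silicon.
So cast iron scrap = 2.281 kg, return scrap = 1.344 kg.
Total cost: 0.18·2.281 + 0.16·1.344 = 0.62562.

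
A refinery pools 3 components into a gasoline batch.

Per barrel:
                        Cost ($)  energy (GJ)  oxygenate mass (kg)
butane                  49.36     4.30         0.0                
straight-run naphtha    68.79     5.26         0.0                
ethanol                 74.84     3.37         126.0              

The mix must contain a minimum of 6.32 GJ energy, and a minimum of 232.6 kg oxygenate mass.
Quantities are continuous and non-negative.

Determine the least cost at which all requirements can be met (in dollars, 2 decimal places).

Let x1 = barrels of butane, x2 = barrels of straight-run naphtha, x3 = barrels of ethanol.
Minimize 49.36x1 + 68.79x2 + 74.84x3 subject to:
  4.3x1 + 5.26x2 + 3.37x3 ≥ 6.32   (energy)
  126x3 ≥ 232.6   (oxygenate mass)
  x1, x2, x3 ≥ 0.
The minimum-cost mix takes nothing from straight-run naphtha — only butane, ethanol. The energy and oxygenate mass requirements are met with equality.
Optimal quantities: butane = 0.02299 barrels, ethanol = 1.846 barrels.
Total cost: 49.36·0.02299 + 74.84·1.846 = 139.2894.

$139.29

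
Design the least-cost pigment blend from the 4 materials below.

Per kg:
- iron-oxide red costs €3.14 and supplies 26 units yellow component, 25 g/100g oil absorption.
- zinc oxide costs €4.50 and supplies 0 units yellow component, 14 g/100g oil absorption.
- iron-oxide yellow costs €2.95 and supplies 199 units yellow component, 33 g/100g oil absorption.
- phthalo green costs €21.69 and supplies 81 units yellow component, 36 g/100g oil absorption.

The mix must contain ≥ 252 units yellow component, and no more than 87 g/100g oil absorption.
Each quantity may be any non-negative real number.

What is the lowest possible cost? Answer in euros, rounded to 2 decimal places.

Set it up as a linear program. Let x1 = kg of iron-oxide red, x2 = kg of zinc oxide, x3 = kg of iron-oxide yellow, x4 = kg of phthalo green.
min 3.14x1 + 4.5x2 + 2.95x3 + 21.69x4 s.t.:
  26x1 + 199x3 + 81x4 ≥ 252   (yellow component)
  25x1 + 14x2 + 33x3 + 36x4 ≤ 87   (oil absorption)
  x1, x2, x3, x4 ≥ 0.
At the optimum only iron-oxide yellow is positive (iron-oxide red, zinc oxide, phthalo green = 0). Binding constraint: yellow component.
That vertex is x3 = 1.2663.
Cost = 2.95·1.2663 = 3.7356.

€3.74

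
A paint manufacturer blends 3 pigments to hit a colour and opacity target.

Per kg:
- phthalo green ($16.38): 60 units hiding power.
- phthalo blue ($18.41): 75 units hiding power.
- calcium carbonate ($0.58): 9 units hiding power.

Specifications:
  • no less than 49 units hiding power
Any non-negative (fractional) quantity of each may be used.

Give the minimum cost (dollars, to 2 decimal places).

$3.16

This is a linear program. Let x1 = kg of phthalo green, x2 = kg of phthalo blue, x3 = kg of calcium carbonate.
min 16.38x1 + 18.41x2 + 0.58x3 subject to:
  60x1 + 75x2 + 9x3 ≥ 49   (hiding power)
  x1, x2, x3 ≥ 0.
At the optimum only calcium carbonate is positive (phthalo green, phthalo blue = 0). Binding constraint: hiding power.
That vertex is x3 = 5.444.
Cost = 0.58·5.444 = 3.1575.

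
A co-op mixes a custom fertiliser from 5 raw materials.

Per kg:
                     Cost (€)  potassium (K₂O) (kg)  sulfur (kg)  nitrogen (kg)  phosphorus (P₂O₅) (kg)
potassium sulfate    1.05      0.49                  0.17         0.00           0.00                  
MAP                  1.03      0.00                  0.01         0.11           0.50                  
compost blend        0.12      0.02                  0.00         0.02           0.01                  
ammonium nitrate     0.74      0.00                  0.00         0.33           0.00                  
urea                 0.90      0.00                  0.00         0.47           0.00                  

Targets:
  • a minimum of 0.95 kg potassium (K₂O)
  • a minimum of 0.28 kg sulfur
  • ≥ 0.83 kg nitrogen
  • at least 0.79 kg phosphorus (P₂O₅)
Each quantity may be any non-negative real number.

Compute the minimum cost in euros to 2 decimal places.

Let x1 = kg of potassium sulfate, x2 = kg of MAP, x3 = kg of compost blend, x4 = kg of ammonium nitrate, x5 = kg of urea.
Minimise 1.05x1 + 1.03x2 + 0.12x3 + 0.74x4 + 0.9x5 with:
  0.49x1 + 0.02x3 ≥ 0.95   (potassium (K₂O))
  0.17x1 + 0.01x2 ≥ 0.28   (sulfur)
  0.11x2 + 0.02x3 + 0.33x4 + 0.47x5 ≥ 0.83   (nitrogen)
  0.5x2 + 0.01x3 ≥ 0.79   (phosphorus (P₂O₅))
  x1, x2, x3, x4, x5 ≥ 0.
The minimum-cost mix takes nothing from compost blend, ammonium nitrate — only potassium sulfate, MAP, urea. The potassium (K₂O), nitrogen, phosphorus (P₂O₅) requirements are met with equality.
So potassium sulfate = 1.939 kg, MAP = 1.58 kg, urea = 1.396 kg.
Hence cost = 1.05·1.939 + 1.03·1.58 + 0.9·1.396 = €4.9198.

€4.92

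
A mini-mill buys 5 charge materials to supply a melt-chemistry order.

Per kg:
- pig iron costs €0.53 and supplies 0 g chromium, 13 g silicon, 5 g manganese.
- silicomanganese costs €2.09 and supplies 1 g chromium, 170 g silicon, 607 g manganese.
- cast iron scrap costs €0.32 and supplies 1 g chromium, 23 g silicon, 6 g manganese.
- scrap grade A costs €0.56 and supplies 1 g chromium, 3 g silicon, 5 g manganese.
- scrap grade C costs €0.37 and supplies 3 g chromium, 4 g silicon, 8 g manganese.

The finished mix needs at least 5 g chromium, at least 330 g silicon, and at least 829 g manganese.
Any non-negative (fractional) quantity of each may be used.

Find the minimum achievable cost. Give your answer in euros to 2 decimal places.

Let x1 = kg of pig iron, x2 = kg of silicomanganese, x3 = kg of cast iron scrap, x4 = kg of scrap grade A, x5 = kg of scrap grade C.
min 0.53x1 + 2.09x2 + 0.32x3 + 0.56x4 + 0.37x5 s.t.:
  1x2 + 1x3 + 1x4 + 3x5 ≥ 5   (chromium)
  13x1 + 170x2 + 23x3 + 3x4 + 4x5 ≥ 330   (silicon)
  5x1 + 607x2 + 6x3 + 5x4 + 8x5 ≥ 829   (manganese)
  x1, x2, x3, x4, x5 ≥ 0.
The minimum-cost mix takes nothing from pig iron, scrap grade A, scrap grade C — only silicomanganese, cast iron scrap. Binding constraints: chromium and silicon.
So silicomanganese = 1.463 kg, cast iron scrap = 3.537 kg.
Hence cost = 2.09·1.463 + 0.32·3.537 = €4.1895.

€4.19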